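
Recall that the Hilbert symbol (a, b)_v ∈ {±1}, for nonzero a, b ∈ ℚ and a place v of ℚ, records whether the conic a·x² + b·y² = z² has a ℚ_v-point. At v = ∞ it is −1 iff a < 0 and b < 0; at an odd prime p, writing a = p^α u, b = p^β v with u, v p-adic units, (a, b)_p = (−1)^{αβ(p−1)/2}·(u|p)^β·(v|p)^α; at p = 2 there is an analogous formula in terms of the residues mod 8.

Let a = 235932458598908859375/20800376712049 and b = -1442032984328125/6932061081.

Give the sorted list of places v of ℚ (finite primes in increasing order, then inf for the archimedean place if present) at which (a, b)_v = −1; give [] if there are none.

[2, 53]

(a, b) ≡ (287, -2173) mod (ℚ^×)²; places V = {2, 3, 5, 7, 11, 17, 19, 29, 41, 53, ∞}.
(a,b)_17: α=-2, u≡8; β=0, v≡11 (mod 17); (8|17)=+1, (11|17)=-1; sign (−1)^0·+1^0·-1^-2 = +1.
(a,b)_11: α=-2, u≡5; β=-2, v≡9 (mod 11); (5|11)=+1, (9|11)=+1; sign (−1)^0·+1^-2·+1^-2 = +1.
(a,b)_19: α=2, u≡15; β=2, v≡8 (mod 19); (15|19)=-1, (8|19)=-1; sign (−1)^0·-1^2·-1^2 = +1.
(a,b)_5: α=6, u≡3; β=6, v≡3 (mod 5); (3|5)=-1, (3|5)=-1; sign (−1)^0·-1^6·-1^6 = +1.
(a,b)_3: α=2, u≡2; β=-4, v≡2 (mod 3); (2|3)=-1, (2|3)=-1; sign (−1)^0·-1^-4·-1^2 = +1.
(a,b)_53: α=2, u≡41; β=1, v≡23 (mod 53); (41|53)=-1, (23|53)=-1; sign (−1)^0·-1^1·-1^2 = -1.
(a,b)_∞: sgn(287)=+, sgn(-2173)=−, so +1.
(a,b)_29: α=-6, u≡8; β=-4, v≡14 (mod 29); (8|29)=-1, (14|29)=-1; sign (−1)^0·-1^-4·-1^-6 = +1.
(a,b)_41: α=1, u≡13; β=1, v≡26 (mod 41); (13|41)=-1, (26|41)=-1; sign (−1)^0·-1^1·-1^1 = +1.
(a,b)_7: α=9, u≡3; β=6, v≡2 (mod 7); (3|7)=-1, (2|7)=+1; sign (−1)^0·-1^6·+1^9 = +1.
(a,b)_2: α=0, β=0; u≡7, v≡3 (mod 8); ε(u)ε(v)=1·1, αω(v)=0·1, βω(u)=0·0; sum ≡ 1  ⇒  -1.
Ram(287, -2173) = {2, 53}; no ℚ_2-point on the conic.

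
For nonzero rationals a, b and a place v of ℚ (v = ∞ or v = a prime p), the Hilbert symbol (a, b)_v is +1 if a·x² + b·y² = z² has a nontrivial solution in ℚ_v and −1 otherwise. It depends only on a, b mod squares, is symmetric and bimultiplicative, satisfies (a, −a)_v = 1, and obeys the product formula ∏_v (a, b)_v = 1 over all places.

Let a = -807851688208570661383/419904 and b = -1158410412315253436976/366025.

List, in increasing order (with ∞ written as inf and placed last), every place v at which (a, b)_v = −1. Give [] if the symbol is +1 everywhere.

Mod squares: a ≡ -200767, b ≡ -299. Check v ∈ {∞, 2, 3, 5, 7, 11, 13, 19, 23, 29, 43}.
v=11: a=11^0·(≡9), b=11^-4·(≡4) mod 11; (9|11)=+1, (4|11)=+1; (−1)^{0·-4·5}·(+1)^-4·(+1)^0 = +1.
v=2: v_2(a)=-6, v_2(b)=4; units ≡ 1, 5 (mod 8); ε·ε+αω+βω = 0·0+-6·1+4·0 ≡ 0  ⇒  (a,b)_2 = +1.
v=29: a=29^3·(≡17), b=29^2·(≡1) mod 29; (17|29)=-1, (1|29)=+1; (−1)^{3·2·14}·(-1)^2·(+1)^3 = +1.
v=13: a=13^4·(≡5), b=13^1·(≡4) mod 13; (5|13)=-1, (4|13)=+1; (−1)^{4·1·6}·(-1)^1·(+1)^4 = -1.
v=7: a=7^3·(≡6), b=7^2·(≡1) mod 7; (6|7)=-1, (1|7)=+1; (−1)^{3·2·3}·(-1)^2·(+1)^3 = +1.
v=5: a=5^0·(≡3), b=5^-2·(≡4) mod 5; (3|5)=-1, (4|5)=+1; (−1)^{0·-2·2}·(-1)^-2·(+1)^0 = +1.
v=19: a=19^0·(≡5), b=19^2·(≡9) mod 19; (5|19)=+1, (9|19)=+1; (−1)^{0·2·9}·(+1)^2·(+1)^0 = +1.
v=23: a=23^1·(≡7), b=23^3·(≡7) mod 23; (7|23)=-1, (7|23)=-1; (−1)^{1·3·11}·(-1)^3·(-1)^1 = -1.
v=∞: -200767 < 0 and -299 < 0  ⇒  (a,b)_∞ = -1.
v=3: a=3^-8·(≡2), b=3^2·(≡1) mod 3; (2|3)=-1, (1|3)=+1; (−1)^{-8·2·1}·(-1)^2·(+1)^-8 = +1.
v=43: a=43^5·(≡12), b=43^4·(≡42) mod 43; (12|43)=-1, (42|43)=-1; (−1)^{5·4·21}·(-1)^4·(-1)^5 = -1.
Ram(-200767, -299) = {13, 23, 43, ∞}; no ℚ_13-point on the conic.

[13, 23, 43, inf]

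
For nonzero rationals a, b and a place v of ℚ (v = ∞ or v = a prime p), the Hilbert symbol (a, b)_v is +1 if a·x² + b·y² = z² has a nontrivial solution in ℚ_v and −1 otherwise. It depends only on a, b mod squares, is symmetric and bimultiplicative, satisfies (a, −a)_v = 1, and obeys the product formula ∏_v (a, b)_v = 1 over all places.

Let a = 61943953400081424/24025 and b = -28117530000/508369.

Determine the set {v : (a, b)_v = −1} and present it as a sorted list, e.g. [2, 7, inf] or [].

(a, b) ≡ (65569, -3857) mod (ℚ^×)²; places V = {2, 3, 5, 7, 17, 19, 23, 29, 31, ∞}.
(a,b)_5: α=-2, u≡4; β=4, v≡3 (mod 5); (4|5)=+1, (3|5)=-1; sign (−1)^0·+1^4·-1^-2 = +1.
(a,b)_3: α=4, u≡1; β=6, v≡1 (mod 3); (1|3)=+1, (1|3)=+1; sign (−1)^0·+1^6·+1^4 = +1.
(a,b)_∞: sgn(65569)=+, sgn(-3857)=−, so +1.
(a,b)_2: α=4, β=4; u≡1, v≡7 (mod 8); ε(u)ε(v)=0·1, αω(v)=4·0, βω(u)=4·0; sum ≡ 0  ⇒  +1.
(a,b)_17: α=1, u≡16; β=0, v≡1 (mod 17); (16|17)=+1, (1|17)=+1; sign (−1)^0·+1^0·+1^1 = +1.
(a,b)_29: α=3, u≡4; β=1, v≡8 (mod 29); (4|29)=+1, (8|29)=-1; sign (−1)^0·+1^1·-1^3 = -1.
(a,b)_31: α=-2, u≡16; β=-2, v≡19 (mod 31); (16|31)=+1, (19|31)=+1; sign (−1)^0·+1^-2·+1^-2 = +1.
(a,b)_19: α=3, u≡3; β=1, v≡1 (mod 19); (3|19)=-1, (1|19)=+1; sign (−1)^1·-1^1·+1^3 = +1.
(a,b)_7: α=5, u≡4; β=1, v≡1 (mod 7); (4|7)=+1, (1|7)=+1; sign (−1)^1·+1^1·+1^5 = -1.
(a,b)_23: α=0, u≡15; β=-2, v≡20 (mod 23); (15|23)=-1, (20|23)=-1; sign (−1)^0·-1^-2·-1^0 = +1.
(65569, -3857 / ℚ) ramifies at {7, 29}: a division algebra.

[7, 29]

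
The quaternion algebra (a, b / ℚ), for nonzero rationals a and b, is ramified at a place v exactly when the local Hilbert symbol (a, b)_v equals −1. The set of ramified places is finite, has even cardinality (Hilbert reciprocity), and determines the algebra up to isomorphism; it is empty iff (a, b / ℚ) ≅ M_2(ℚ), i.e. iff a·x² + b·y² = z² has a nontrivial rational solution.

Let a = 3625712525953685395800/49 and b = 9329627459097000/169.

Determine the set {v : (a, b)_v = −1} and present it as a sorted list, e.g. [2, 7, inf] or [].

[5, 11]

Mod squares: a ≡ 1008678, b ≡ 35530. Check v ∈ {∞, 2, 3, 5, 7, 11, 13, 17, 19, 29, 31}.
v=7: a=7^-2·(≡5), b=7^0·(≡6) mod 7; (5|7)=-1, (6|7)=-1; (−1)^{-2·0·3}·(-1)^0·(-1)^-2 = +1.
v=11: a=11^1·(≡6), b=11^1·(≡8) mod 11; (6|11)=-1, (8|11)=-1; (−1)^{1·1·5}·(-1)^1·(-1)^1 = -1.
v=19: a=19^2·(≡9), b=19^3·(≡18) mod 19; (9|19)=+1, (18|19)=-1; (−1)^{2·3·9}·(+1)^3·(-1)^2 = +1.
v=2: v_2(a)=3, v_2(b)=3; units ≡ 3, 5 (mod 8); ε·ε+αω+βω = 1·0+3·1+3·1 ≡ 0  ⇒  (a,b)_2 = +1.
v=3: a=3^7·(≡1), b=3^2·(≡1) mod 3; (1|3)=+1, (1|3)=+1; (−1)^{7·2·1}·(+1)^2·(+1)^7 = +1.
v=5: a=5^2·(≡3), b=5^3·(≡4) mod 5; (3|5)=-1, (4|5)=+1; (−1)^{2·3·2}·(-1)^3·(+1)^2 = -1.
v=31: a=31^3·(≡1), b=31^2·(≡14) mod 31; (1|31)=+1, (14|31)=+1; (−1)^{3·2·15}·(+1)^2·(+1)^3 = +1.
v=∞: 1008678 > 0 and 35530 > 0  ⇒  (a,b)_∞ = +1.
v=17: a=17^1·(≡9), b=17^1·(≡1) mod 17; (9|17)=+1, (1|17)=+1; (−1)^{1·1·8}·(+1)^1·(+1)^1 = +1.
v=29: a=29^3·(≡17), b=29^2·(≡6) mod 29; (17|29)=-1, (6|29)=+1; (−1)^{3·2·14}·(-1)^2·(+1)^3 = +1.
v=13: a=13^2·(≡2), b=13^-2·(≡3) mod 13; (2|13)=-1, (3|13)=+1; (−1)^{2·-2·6}·(-1)^-2·(+1)^2 = +1.
Ram(1008678, 35530) = {5, 11}; no ℚ_5-point on the conic.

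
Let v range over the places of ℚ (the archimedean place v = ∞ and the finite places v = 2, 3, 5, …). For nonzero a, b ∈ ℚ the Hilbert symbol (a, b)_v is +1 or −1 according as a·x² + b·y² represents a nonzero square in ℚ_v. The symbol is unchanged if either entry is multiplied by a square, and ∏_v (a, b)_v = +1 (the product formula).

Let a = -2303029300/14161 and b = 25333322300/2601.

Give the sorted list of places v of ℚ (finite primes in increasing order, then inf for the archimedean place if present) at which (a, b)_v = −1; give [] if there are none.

[2, 13]

(a, b) ≡ (-13, 143) mod (ℚ^×)²; places V = {2, 3, 5, 7, 11, 13, 17, ∞}.
(a,b)_7: α=-2, u≡1; β=0, v≡5 (mod 7); (1|7)=+1, (5|7)=-1; sign (−1)^0·+1^0·-1^-2 = +1.
(a,b)_3: α=0, u≡2; β=-2, v≡2 (mod 3); (2|3)=-1, (2|3)=-1; sign (−1)^0·-1^-2·-1^0 = +1.
(a,b)_11: α=6, u≡5; β=7, v≡7 (mod 11); (5|11)=+1, (7|11)=-1; sign (−1)^0·+1^7·-1^6 = +1.
(a,b)_∞: sgn(-13)=−, sgn(143)=+, so +1.
(a,b)_13: α=1, u≡12; β=1, v≡5 (mod 13); (12|13)=+1, (5|13)=-1; sign (−1)^0·+1^1·-1^1 = -1.
(a,b)_17: α=-2, u≡15; β=-2, v≡14 (mod 17); (15|17)=+1, (14|17)=-1; sign (−1)^0·+1^-2·-1^-2 = +1.
(a,b)_2: α=2, β=2; u≡3, v≡7 (mod 8); ε(u)ε(v)=1·1, αω(v)=2·0, βω(u)=2·1; sum ≡ 1  ⇒  -1.
(a,b)_5: α=2, u≡3; β=2, v≡2 (mod 5); (3|5)=-1, (2|5)=-1; sign (−1)^0·-1^2·-1^2 = +1.
Ram(-13, 143) = {2, 13}; no ℚ_2-point on the conic.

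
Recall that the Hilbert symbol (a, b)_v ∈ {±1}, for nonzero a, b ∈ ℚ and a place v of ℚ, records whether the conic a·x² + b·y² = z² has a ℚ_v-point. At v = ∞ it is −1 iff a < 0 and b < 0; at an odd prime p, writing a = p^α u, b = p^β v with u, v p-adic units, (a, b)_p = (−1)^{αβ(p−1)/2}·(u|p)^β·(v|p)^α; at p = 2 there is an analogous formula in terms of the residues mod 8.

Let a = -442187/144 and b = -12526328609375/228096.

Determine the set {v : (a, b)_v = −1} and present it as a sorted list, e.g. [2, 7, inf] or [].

Mod squares: a ≡ -323, b ≡ -131461. Check v ∈ {∞, 2, 3, 5, 7, 11, 17, 19, 37}.
v=7: a=7^0·(≡6), b=7^2·(≡6) mod 7; (6|7)=-1, (6|7)=-1; (−1)^{0·2·3}·(-1)^2·(-1)^0 = +1.
v=37: a=37^2·(≡16), b=37^3·(≡26) mod 37; (16|37)=+1, (26|37)=+1; (−1)^{2·3·18}·(+1)^3·(+1)^2 = +1.
v=5: a=5^0·(≡2), b=5^6·(≡4) mod 5; (2|5)=-1, (4|5)=+1; (−1)^{0·6·2}·(-1)^6·(+1)^0 = +1.
v=11: a=11^0·(≡2), b=11^-1·(≡2) mod 11; (2|11)=-1, (2|11)=-1; (−1)^{0·-1·5}·(-1)^-1·(-1)^0 = -1.
v=19: a=19^1·(≡14), b=19^1·(≡17) mod 19; (14|19)=-1, (17|19)=+1; (−1)^{1·1·9}·(-1)^1·(+1)^1 = +1.
v=3: a=3^-2·(≡1), b=3^-4·(≡2) mod 3; (1|3)=+1, (2|3)=-1; (−1)^{-2·-4·1}·(+1)^-4·(-1)^-2 = +1.
v=∞: -323 < 0 and -131461 < 0  ⇒  (a,b)_∞ = -1.
v=2: v_2(a)=-4, v_2(b)=-8; units ≡ 5, 3 (mod 8); ε·ε+αω+βω = 0·1+-4·1+-8·1 ≡ 0  ⇒  (a,b)_2 = +1.
v=17: a=17^1·(≡2), b=17^1·(≡9) mod 17; (2|17)=+1, (9|17)=+1; (−1)^{1·1·8}·(+1)^1·(+1)^1 = +1.
(-323, -131461 / ℚ) ramifies at {11, ∞}: a division algebra.

[11, inf]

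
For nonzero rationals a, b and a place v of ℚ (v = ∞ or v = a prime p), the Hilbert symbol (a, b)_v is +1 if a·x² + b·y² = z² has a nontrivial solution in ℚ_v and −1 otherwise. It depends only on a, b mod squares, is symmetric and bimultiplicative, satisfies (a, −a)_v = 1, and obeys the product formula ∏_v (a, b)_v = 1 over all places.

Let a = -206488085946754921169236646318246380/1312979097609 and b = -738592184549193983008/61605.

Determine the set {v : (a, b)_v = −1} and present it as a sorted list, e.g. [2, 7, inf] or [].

[2, 5, 7, 17, 19, inf]

Mod squares: a ≡ -20995, b ≡ -10010. Check v ∈ {∞, 2, 3, 5, 7, 11, 13, 17, 19, 29, 31, 37, 43}.
v=31: a=31^-2·(≡21), b=31^0·(≡27) mod 31; (21|31)=-1, (27|31)=-1; (−1)^{-2·0·15}·(-1)^0·(-1)^-2 = +1.
v=43: a=43^4·(≡34), b=43^2·(≡25) mod 43; (34|43)=-1, (25|43)=+1; (−1)^{4·2·21}·(-1)^2·(+1)^4 = +1.
v=11: a=11^0·(≡9), b=11^1·(≡3) mod 11; (9|11)=+1, (3|11)=+1; (−1)^{0·1·5}·(+1)^1·(+1)^0 = +1.
v=29: a=29^6·(≡4), b=29^4·(≡13) mod 29; (4|29)=+1, (13|29)=+1; (−1)^{6·4·14}·(+1)^4·(+1)^6 = +1.
v=3: a=3^-6·(≡2), b=3^-2·(≡1) mod 3; (2|3)=-1, (1|3)=+1; (−1)^{-6·-2·1}·(-1)^-2·(+1)^-6 = +1.
v=5: a=5^1·(≡1), b=5^-1·(≡2) mod 5; (1|5)=+1, (2|5)=-1; (−1)^{1·-1·2}·(+1)^-1·(-1)^1 = -1.
v=19: a=19^3·(≡11), b=19^2·(≡10) mod 19; (11|19)=+1, (10|19)=-1; (−1)^{3·2·9}·(+1)^2·(-1)^3 = -1.
v=37: a=37^-4·(≡4), b=37^-2·(≡15) mod 37; (4|37)=+1, (15|37)=-1; (−1)^{-4·-2·18}·(+1)^-2·(-1)^-4 = +1.
v=∞: -20995 < 0 and -10010 < 0  ⇒  (a,b)_∞ = -1.
v=17: a=17^3·(≡5), b=17^2·(≡11) mod 17; (5|17)=-1, (11|17)=-1; (−1)^{3·2·8}·(-1)^2·(-1)^3 = -1.
v=2: v_2(a)=2, v_2(b)=5; units ≡ 5, 3 (mod 8); ε·ε+αω+βω = 0·1+2·1+5·1 ≡ 1  ⇒  (a,b)_2 = -1.
v=13: a=13^7·(≡9), b=13^3·(≡9) mod 13; (9|13)=+1, (9|13)=+1; (−1)^{7·3·6}·(+1)^3·(+1)^7 = +1.
v=7: a=7^4·(≡5), b=7^1·(≡6) mod 7; (5|7)=-1, (6|7)=-1; (−1)^{4·1·3}·(-1)^1·(-1)^4 = -1.
|Ram(-20995, -10010)| = 6, even; anisotropic at {2, 5, 7, 17, 19, ∞}.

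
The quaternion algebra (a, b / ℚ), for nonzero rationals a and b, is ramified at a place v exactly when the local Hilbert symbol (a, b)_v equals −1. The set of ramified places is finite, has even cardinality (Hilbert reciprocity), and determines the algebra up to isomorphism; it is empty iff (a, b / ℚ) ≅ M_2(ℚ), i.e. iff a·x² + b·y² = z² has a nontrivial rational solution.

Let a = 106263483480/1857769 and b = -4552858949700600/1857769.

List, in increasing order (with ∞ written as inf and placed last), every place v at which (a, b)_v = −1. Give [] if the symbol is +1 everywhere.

[2, 11, 19, 41]

(a, b) ≡ (166870, -1406) mod (ℚ^×)²; places V = {2, 3, 5, 7, 11, 19, 29, 37, 41, 47, ∞}.
(a,b)_19: α=2, u≡13; β=3, v≡2 (mod 19); (13|19)=-1, (2|19)=-1; sign (−1)^0·-1^3·-1^2 = -1.
(a,b)_29: α=-2, u≡6; β=-2, v≡15 (mod 29); (6|29)=+1, (15|29)=-1; sign (−1)^0·+1^-2·-1^-2 = +1.
(a,b)_5: α=1, u≡4; β=2, v≡4 (mod 5); (4|5)=+1, (4|5)=+1; sign (−1)^0·+1^2·+1^1 = +1.
(a,b)_2: α=3, β=3; u≡3, v≡1 (mod 8); ε(u)ε(v)=1·0, αω(v)=3·0, βω(u)=3·1; sum ≡ 1  ⇒  -1.
(a,b)_11: α=1, u≡3; β=2, v≡8 (mod 11); (3|11)=+1, (8|11)=-1; sign (−1)^0·+1^2·-1^1 = -1.
(a,b)_7: α=2, u≡4; β=2, v≡1 (mod 7); (4|7)=+1, (1|7)=+1; sign (−1)^0·+1^2·+1^2 = +1.
(a,b)_47: α=-2, u≡43; β=-2, v≡18 (mod 47); (43|47)=-1, (18|47)=+1; sign (−1)^0·-1^-2·+1^-2 = +1.
(a,b)_41: α=1, u≡27; β=2, v≡34 (mod 41); (27|41)=-1, (34|41)=-1; sign (−1)^0·-1^2·-1^1 = -1.
(a,b)_∞: sgn(166870)=+, sgn(-1406)=−, so +1.
(a,b)_3: α=2, u≡1; β=2, v≡1 (mod 3); (1|3)=+1, (1|3)=+1; sign (−1)^0·+1^2·+1^2 = +1.
(a,b)_37: α=1, u≡25; β=1, v≡25 (mod 37); (25|37)=+1, (25|37)=+1; sign (−1)^0·+1^1·+1^1 = +1.
(166870, -1406 / ℚ) ramifies at {2, 11, 19, 41}: a division algebra.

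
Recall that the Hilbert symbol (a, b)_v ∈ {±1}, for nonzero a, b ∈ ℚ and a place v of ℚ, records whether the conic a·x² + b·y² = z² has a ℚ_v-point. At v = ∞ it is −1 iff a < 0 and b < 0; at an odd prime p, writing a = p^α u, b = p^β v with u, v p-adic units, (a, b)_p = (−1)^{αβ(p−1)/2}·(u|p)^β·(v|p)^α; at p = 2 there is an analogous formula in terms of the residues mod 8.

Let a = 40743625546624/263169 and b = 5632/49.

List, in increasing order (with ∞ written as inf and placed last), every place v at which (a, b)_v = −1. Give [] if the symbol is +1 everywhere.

[23, 31]

(a, b) ≡ (454894, 22) mod (ℚ^×)²; places V = {2, 3, 7, 11, 13, 19, 23, 29, 31, ∞}.
(a,b)_13: α=4, u≡2; β=0, v≡12 (mod 13); (2|13)=-1, (12|13)=+1; sign (−1)^0·-1^0·+1^4 = +1.
(a,b)_23: α=1, u≡19; β=0, v≡22 (mod 23); (19|23)=-1, (22|23)=-1; sign (−1)^0·-1^0·-1^1 = -1.
(a,b)_19: α=-2, u≡14; β=0, v≡18 (mod 19); (14|19)=-1, (18|19)=-1; sign (−1)^0·-1^0·-1^-2 = +1.
(a,b)_3: α=-6, u≡1; β=0, v≡1 (mod 3); (1|3)=+1, (1|3)=+1; sign (−1)^0·+1^0·+1^-6 = +1.
(a,b)_7: α=2, u≡5; β=-2, v≡4 (mod 7); (5|7)=-1, (4|7)=+1; sign (−1)^0·-1^-2·+1^2 = +1.
(a,b)_11: α=1, u≡5; β=1, v≡10 (mod 11); (5|11)=+1, (10|11)=-1; sign (−1)^1·+1^1·-1^1 = +1.
(a,b)_29: α=1, u≡21; β=0, v≡9 (mod 29); (21|29)=-1, (9|29)=+1; sign (−1)^0·-1^0·+1^1 = +1.
(a,b)_31: α=1, u≡24; β=0, v≡27 (mod 31); (24|31)=-1, (27|31)=-1; sign (−1)^0·-1^0·-1^1 = -1.
(a,b)_∞: sgn(454894)=+, sgn(22)=+, so +1.
(a,b)_2: α=7, β=9; u≡7, v≡3 (mod 8); ε(u)ε(v)=1·1, αω(v)=7·1, βω(u)=9·0; sum ≡ 0  ⇒  +1.
(454894, 22 / ℚ) ramifies at {23, 31}: a division algebra.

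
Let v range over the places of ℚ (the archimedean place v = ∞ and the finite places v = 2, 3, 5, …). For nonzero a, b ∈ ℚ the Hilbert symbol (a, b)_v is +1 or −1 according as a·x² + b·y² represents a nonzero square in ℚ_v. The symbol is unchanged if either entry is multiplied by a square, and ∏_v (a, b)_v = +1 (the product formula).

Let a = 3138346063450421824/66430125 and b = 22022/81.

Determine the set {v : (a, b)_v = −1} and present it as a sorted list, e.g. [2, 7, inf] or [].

[2, 5, 7, 13]

(a, b) ≡ (5, 182) mod (ℚ^×)²; places V = {2, 3, 5, 7, 11, 13, 17, ∞}.
(a,b)_11: α=4, u≡1; β=2, v≡7 (mod 11); (1|11)=+1, (7|11)=-1; sign (−1)^0·+1^2·-1^4 = +1.
(a,b)_3: α=-12, u≡2; β=-4, v≡2 (mod 3); (2|3)=-1, (2|3)=-1; sign (−1)^0·-1^-4·-1^-12 = +1.
(a,b)_∞: sgn(5)=+, sgn(182)=+, so +1.
(a,b)_5: α=-3, u≡4; β=0, v≡2 (mod 5); (4|5)=+1, (2|5)=-1; sign (−1)^0·+1^0·-1^-3 = -1.
(a,b)_2: α=6, β=1; u≡5, v≡3 (mod 8); ε(u)ε(v)=0·1, αω(v)=6·1, βω(u)=1·1; sum ≡ 1  ⇒  -1.
(a,b)_17: α=2, u≡14; β=0, v≡11 (mod 17); (14|17)=-1, (11|17)=-1; sign (−1)^0·-1^0·-1^2 = +1.
(a,b)_13: α=6, u≡11; β=1, v≡10 (mod 13); (11|13)=-1, (10|13)=+1; sign (−1)^0·-1^1·+1^6 = -1.
(a,b)_7: α=4, u≡6; β=1, v≡6 (mod 7); (6|7)=-1, (6|7)=-1; sign (−1)^0·-1^1·-1^4 = -1.
Ram(5, 182) = {2, 5, 7, 13}; no ℚ_2-point on the conic.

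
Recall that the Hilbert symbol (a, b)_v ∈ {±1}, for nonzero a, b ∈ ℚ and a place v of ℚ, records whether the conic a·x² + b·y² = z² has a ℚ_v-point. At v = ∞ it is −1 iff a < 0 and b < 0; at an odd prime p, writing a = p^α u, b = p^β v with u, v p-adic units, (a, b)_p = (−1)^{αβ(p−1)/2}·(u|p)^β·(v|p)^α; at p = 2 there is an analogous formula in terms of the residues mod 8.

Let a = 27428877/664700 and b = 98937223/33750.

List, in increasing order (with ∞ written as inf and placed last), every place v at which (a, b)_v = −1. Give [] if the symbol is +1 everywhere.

[2, 3]

(a, b) ≡ (851, 100122) mod (ℚ^×)²; places V = {2, 3, 5, 7, 11, 17, 23, 37, 41, ∞}.
(a,b)_7: α=2, u≡4; β=2, v≡4 (mod 7); (4|7)=+1, (4|7)=+1; sign (−1)^0·+1^2·+1^2 = +1.
(a,b)_41: α=2, u≡5; β=1, v≡1 (mod 41); (5|41)=+1, (1|41)=+1; sign (−1)^0·+1^1·+1^2 = +1.
(a,b)_11: α=0, u≡1; β=3, v≡3 (mod 11); (1|11)=+1, (3|11)=+1; sign (−1)^0·+1^3·+1^0 = +1.
(a,b)_5: α=-2, u≡4; β=-4, v≡2 (mod 5); (4|5)=+1, (2|5)=-1; sign (−1)^0·+1^-4·-1^-2 = +1.
(a,b)_∞: sgn(851)=+, sgn(100122)=+, so +1.
(a,b)_37: α=1, u≡17; β=1, v≡29 (mod 37); (17|37)=-1, (29|37)=-1; sign (−1)^0·-1^1·-1^1 = +1.
(a,b)_23: α=-1, u≡17; β=0, v≡1 (mod 23); (17|23)=-1, (1|23)=+1; sign (−1)^0·-1^0·+1^-1 = +1.
(a,b)_17: α=-2, u≡8; β=0, v≡9 (mod 17); (8|17)=+1, (9|17)=+1; sign (−1)^0·+1^0·+1^-2 = +1.
(a,b)_3: α=2, u≡2; β=-3, v≡2 (mod 3); (2|3)=-1, (2|3)=-1; sign (−1)^0·-1^-3·-1^2 = -1.
(a,b)_2: α=-2, β=-1; u≡3, v≡5 (mod 8); ε(u)ε(v)=1·0, αω(v)=-2·1, βω(u)=-1·1; sum ≡ 1  ⇒  -1.
|Ram(851, 100122)| = 2, even; anisotropic at {2, 3}.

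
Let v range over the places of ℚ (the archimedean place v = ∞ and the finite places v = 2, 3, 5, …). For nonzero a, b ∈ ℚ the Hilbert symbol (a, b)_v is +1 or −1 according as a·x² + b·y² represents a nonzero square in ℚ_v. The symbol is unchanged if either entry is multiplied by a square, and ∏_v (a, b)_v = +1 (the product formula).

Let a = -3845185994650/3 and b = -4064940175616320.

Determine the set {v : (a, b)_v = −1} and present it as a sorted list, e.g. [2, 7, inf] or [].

[2, 3, 5, 11, 13, inf]

(a, b) ≡ (-462, -5005) mod (ℚ^×)²; places V = {2, 3, 5, 7, 11, 13, 17, 19, ∞}.
(a,b)_3: α=-1, u≡2; β=0, v≡2 (mod 3); (2|3)=-1, (2|3)=-1; sign (−1)^0·-1^0·-1^-1 = -1.
(a,b)_19: α=0, u≡8; β=2, v≡1 (mod 19); (8|19)=-1, (1|19)=+1; sign (−1)^0·-1^2·+1^0 = +1.
(a,b)_11: α=3, u≡10; β=5, v≡7 (mod 11); (10|11)=-1, (7|11)=-1; sign (−1)^1·-1^5·-1^3 = -1.
(a,b)_17: α=2, u≡6; β=0, v≡7 (mod 17); (6|17)=-1, (7|17)=-1; sign (−1)^0·-1^0·-1^2 = +1.
(a,b)_7: α=1, u≡4; β=5, v≡5 (mod 7); (4|7)=+1, (5|7)=-1; sign (−1)^1·+1^5·-1^1 = +1.
(a,b)_13: α=4, u≡5; β=1, v≡2 (mod 13); (5|13)=-1, (2|13)=-1; sign (−1)^0·-1^1·-1^4 = -1.
(a,b)_2: α=1, β=6; u≡1, v≡3 (mod 8); ε(u)ε(v)=0·1, αω(v)=1·1, βω(u)=6·0; sum ≡ 1  ⇒  -1.
(a,b)_5: α=2, u≡3; β=1, v≡1 (mod 5); (3|5)=-1, (1|5)=+1; sign (−1)^0·-1^1·+1^2 = -1.
(a,b)_∞: sgn(-462)=−, sgn(-5005)=−, so -1.
Ram(-462, -5005) = {2, 3, 5, 11, 13, ∞}; no ℚ_2-point on the conic.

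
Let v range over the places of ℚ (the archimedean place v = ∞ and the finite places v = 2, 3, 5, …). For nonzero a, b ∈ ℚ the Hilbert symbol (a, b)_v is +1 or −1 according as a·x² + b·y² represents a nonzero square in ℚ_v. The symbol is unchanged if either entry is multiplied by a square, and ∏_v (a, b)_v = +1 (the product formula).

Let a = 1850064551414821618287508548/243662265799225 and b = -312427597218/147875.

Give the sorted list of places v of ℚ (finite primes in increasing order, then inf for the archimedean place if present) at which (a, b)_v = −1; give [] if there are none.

[3, 5, 7, 11]

(a, b) ≡ (17, -39270) mod (ℚ^×)²; places V = {2, 3, 5, 7, 11, 13, 17, 29, 37, 41, ∞}.
(a,b)_41: α=2, u≡3; β=2, v≡1 (mod 41); (3|41)=-1, (1|41)=+1; sign (−1)^0·-1^2·+1^2 = +1.
(a,b)_29: α=-2, u≡12; β=0, v≡5 (mod 29); (12|29)=-1, (5|29)=+1; sign (−1)^0·-1^0·+1^-2 = +1.
(a,b)_17: α=3, u≡2; β=1, v≡9 (mod 17); (2|17)=+1, (9|17)=+1; sign (−1)^0·+1^1·+1^3 = +1.
(a,b)_7: α=-4, u≡6; β=-1, v≡2 (mod 7); (6|7)=-1, (2|7)=+1; sign (−1)^0·-1^-1·+1^-4 = -1.
(a,b)_2: α=2, β=1; u≡1, v≡5 (mod 8); ε(u)ε(v)=0·0, αω(v)=2·1, βω(u)=1·0; sum ≡ 0  ⇒  +1.
(a,b)_∞: sgn(17)=+, sgn(-39270)=−, so +1.
(a,b)_37: α=8, u≡15; β=2, v≡5 (mod 37); (15|37)=-1, (5|37)=-1; sign (−1)^0·-1^2·-1^8 = +1.
(a,b)_11: α=6, u≡2; β=3, v≡4 (mod 11); (2|11)=-1, (4|11)=+1; sign (−1)^0·-1^3·+1^6 = -1.
(a,b)_5: α=-2, u≡2; β=-3, v≡4 (mod 5); (2|5)=-1, (4|5)=+1; sign (−1)^0·-1^-3·+1^-2 = -1.
(a,b)_13: α=-6, u≡10; β=-2, v≡1 (mod 13); (10|13)=+1, (1|13)=+1; sign (−1)^0·+1^-2·+1^-6 = +1.
(a,b)_3: α=2, u≡2; β=1, v≡2 (mod 3); (2|3)=-1, (2|3)=-1; sign (−1)^0·-1^1·-1^2 = -1.
Ram(17, -39270) = {3, 5, 7, 11}; no ℚ_3-point on the conic.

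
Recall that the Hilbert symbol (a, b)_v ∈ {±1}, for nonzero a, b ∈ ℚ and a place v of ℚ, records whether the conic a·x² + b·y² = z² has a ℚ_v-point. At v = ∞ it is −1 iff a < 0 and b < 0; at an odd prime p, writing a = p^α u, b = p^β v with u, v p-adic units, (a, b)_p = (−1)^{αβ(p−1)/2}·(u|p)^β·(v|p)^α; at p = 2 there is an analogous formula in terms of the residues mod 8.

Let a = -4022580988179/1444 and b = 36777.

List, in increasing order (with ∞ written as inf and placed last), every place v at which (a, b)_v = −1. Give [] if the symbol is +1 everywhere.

[13, 41]

(a, b) ≡ (-299, 36777) mod (ℚ^×)²; places V = {2, 3, 13, 19, 23, 41, ∞}.
(a,b)_∞: sgn(-299)=−, sgn(36777)=+, so +1.
(a,b)_13: α=1, u≡1; β=1, v≡8 (mod 13); (1|13)=+1, (8|13)=-1; sign (−1)^0·+1^1·-1^1 = -1.
(a,b)_3: α=2, u≡1; β=1, v≡1 (mod 3); (1|3)=+1, (1|3)=+1; sign (−1)^0·+1^1·+1^2 = +1.
(a,b)_23: α=3, u≡20; β=1, v≡12 (mod 23); (20|23)=-1, (12|23)=+1; sign (−1)^1·-1^1·+1^3 = +1.
(a,b)_41: α=4, u≡7; β=1, v≡36 (mod 41); (7|41)=-1, (36|41)=+1; sign (−1)^0·-1^1·+1^4 = -1.
(a,b)_19: α=-2, u≡7; β=0, v≡12 (mod 19); (7|19)=+1, (12|19)=-1; sign (−1)^0·+1^0·-1^-2 = +1.
(a,b)_2: α=-2, β=0; u≡5, v≡1 (mod 8); ε(u)ε(v)=0·0, αω(v)=-2·0, βω(u)=0·1; sum ≡ 0  ⇒  +1.
|Ram(-299, 36777)| = 2, even; anisotropic at {13, 41}.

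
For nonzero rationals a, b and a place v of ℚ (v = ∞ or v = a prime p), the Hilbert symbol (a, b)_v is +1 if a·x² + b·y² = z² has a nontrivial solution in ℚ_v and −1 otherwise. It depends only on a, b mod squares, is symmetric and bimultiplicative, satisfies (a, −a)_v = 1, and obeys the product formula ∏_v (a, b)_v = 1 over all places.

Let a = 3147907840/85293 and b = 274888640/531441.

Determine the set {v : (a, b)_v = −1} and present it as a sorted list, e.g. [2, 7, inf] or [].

[2, 5, 7, 13, 17, 19]

Mod squares: a ≡ 95095, b ≡ 25415. Check v ∈ {∞, 2, 3, 5, 7, 11, 13, 17, 19, 23, 41}.
v=19: a=19^1·(≡3), b=19^0·(≡2) mod 19; (3|19)=-1, (2|19)=-1; (−1)^{1·0·9}·(-1)^0·(-1)^1 = -1.
v=23: a=23^0·(≡16), b=23^1·(≡2) mod 23; (16|23)=+1, (2|23)=+1; (−1)^{0·1·11}·(+1)^1·(+1)^0 = +1.
v=2: v_2(a)=8, v_2(b)=6; units ≡ 7, 7 (mod 8); ε·ε+αω+βω = 1·1+8·0+6·0 ≡ 1  ⇒  (a,b)_2 = -1.
v=17: a=17^0·(≡6), b=17^1·(≡16) mod 17; (6|17)=-1, (16|17)=+1; (−1)^{0·1·8}·(-1)^1·(+1)^0 = -1.
v=7: a=7^1·(≡3), b=7^0·(≡5) mod 7; (3|7)=-1, (5|7)=-1; (−1)^{1·0·3}·(-1)^0·(-1)^1 = -1.
v=11: a=11^1·(≡8), b=11^0·(≡9) mod 11; (8|11)=-1, (9|11)=+1; (−1)^{1·0·5}·(-1)^0·(+1)^1 = +1.
v=5: a=5^1·(≡1), b=5^1·(≡3) mod 5; (1|5)=+1, (3|5)=-1; (−1)^{1·1·2}·(+1)^1·(-1)^1 = -1.
v=∞: 95095 > 0 and 25415 > 0  ⇒  (a,b)_∞ = +1.
v=41: a=41^2·(≡32), b=41^0·(≡1) mod 41; (32|41)=+1, (1|41)=+1; (−1)^{2·0·20}·(+1)^0·(+1)^2 = +1.
v=3: a=3^-8·(≡1), b=3^-12·(≡2) mod 3; (1|3)=+1, (2|3)=-1; (−1)^{-8·-12·1}·(+1)^-12·(-1)^-8 = +1.
v=13: a=13^-1·(≡10), b=13^3·(≡8) mod 13; (10|13)=+1, (8|13)=-1; (−1)^{-1·3·6}·(+1)^3·(-1)^-1 = -1.
|Ram(95095, 25415)| = 6, even; anisotropic at {2, 5, 7, 13, 17, 19}.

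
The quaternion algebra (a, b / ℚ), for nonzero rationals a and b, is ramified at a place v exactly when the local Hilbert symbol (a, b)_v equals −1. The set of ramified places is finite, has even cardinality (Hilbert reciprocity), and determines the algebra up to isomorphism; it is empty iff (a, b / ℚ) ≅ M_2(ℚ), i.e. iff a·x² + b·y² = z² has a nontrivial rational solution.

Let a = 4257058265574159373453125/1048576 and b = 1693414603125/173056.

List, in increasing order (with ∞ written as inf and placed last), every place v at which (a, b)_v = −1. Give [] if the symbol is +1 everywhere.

(a, b) ≡ (7436429, 45885) mod (ℚ^×)²; places V = {2, 3, 5, 7, 11, 13, 17, 19, 23, ∞}.
(a,b)_13: α=1, u≡2; β=-2, v≡5 (mod 13); (2|13)=-1, (5|13)=-1; sign (−1)^0·-1^-2·-1^1 = -1.
(a,b)_3: α=12, u≡2; β=11, v≡1 (mod 3); (2|3)=-1, (1|3)=+1; sign (−1)^0·-1^11·+1^12 = -1.
(a,b)_19: α=5, u≡2; β=1, v≡3 (mod 19); (2|19)=-1, (3|19)=-1; sign (−1)^1·-1^1·-1^5 = -1.
(a,b)_∞: sgn(7436429)=+, sgn(45885)=+, so +1.
(a,b)_23: α=3, u≡6; β=1, v≡21 (mod 23); (6|23)=+1, (21|23)=-1; sign (−1)^1·+1^1·-1^3 = +1.
(a,b)_5: α=6, u≡1; β=5, v≡3 (mod 5); (1|5)=+1, (3|5)=-1; sign (−1)^0·+1^5·-1^6 = +1.
(a,b)_17: α=1, u≡7; β=0, v≡16 (mod 17); (7|17)=-1, (16|17)=+1; sign (−1)^0·-1^0·+1^1 = +1.
(a,b)_2: α=-20, β=-10; u≡5, v≡5 (mod 8); ε(u)ε(v)=0·0, αω(v)=-20·1, βω(u)=-10·1; sum ≡ 0  ⇒  +1.
(a,b)_11: α=1, u≡4; β=0, v≡9 (mod 11); (4|11)=+1, (9|11)=+1; sign (−1)^0·+1^0·+1^1 = +1.
(a,b)_7: α=1, u≡5; β=1, v≡5 (mod 7); (5|7)=-1, (5|7)=-1; sign (−1)^1·-1^1·-1^1 = -1.
Ram(7436429, 45885) = {3, 7, 13, 19}; no ℚ_3-point on the conic.

[3, 7, 13, 19]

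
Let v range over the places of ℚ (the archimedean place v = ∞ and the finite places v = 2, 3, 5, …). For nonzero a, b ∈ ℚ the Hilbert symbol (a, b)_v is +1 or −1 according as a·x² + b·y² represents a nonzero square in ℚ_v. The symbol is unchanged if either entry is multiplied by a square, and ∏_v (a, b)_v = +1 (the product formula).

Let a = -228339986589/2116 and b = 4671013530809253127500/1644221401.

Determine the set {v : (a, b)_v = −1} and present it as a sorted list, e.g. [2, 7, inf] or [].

(a, b) ≡ (-150124909, 899) mod (ℚ^×)²; places V = {2, 3, 5, 7, 11, 13, 17, 19, 23, 29, 31, 41, 43, 47, ∞}.
(a,b)_47: α=1, u≡11; β=2, v≡32 (mod 47); (11|47)=-1, (32|47)=+1; sign (−1)^0·-1^2·+1^1 = +1.
(a,b)_23: α=-2, u≡18; β=-2, v≡4 (mod 23); (18|23)=+1, (4|23)=+1; sign (−1)^0·+1^-2·+1^-2 = +1.
(a,b)_19: α=1, u≡15; β=2, v≡1 (mod 19); (15|19)=-1, (1|19)=+1; sign (−1)^0·-1^2·+1^1 = +1.
(a,b)_29: α=1, u≡2; β=1, v≡21 (mod 29); (2|29)=-1, (21|29)=-1; sign (−1)^0·-1^1·-1^1 = +1.
(a,b)_3: α=2, u≡2; β=2, v≡2 (mod 3); (2|3)=-1, (2|3)=-1; sign (−1)^0·-1^2·-1^2 = +1.
(a,b)_2: α=-2, β=2; u≡3, v≡3 (mod 8); ε(u)ε(v)=1·1, αω(v)=-2·1, βω(u)=2·1; sum ≡ 1  ⇒  -1.
(a,b)_43: α=0, u≡37; β=-2, v≡22 (mod 43); (37|43)=-1, (22|43)=-1; sign (−1)^0·-1^-2·-1^0 = +1.
(a,b)_31: α=1, u≡28; β=1, v≡23 (mod 31); (28|31)=+1, (23|31)=-1; sign (−1)^1·+1^1·-1^1 = +1.
(a,b)_5: α=0, u≡1; β=4, v≡4 (mod 5); (1|5)=+1, (4|5)=+1; sign (−1)^0·+1^4·+1^0 = +1.
(a,b)_7: α=0, u≡3; β=2, v≡5 (mod 7); (3|7)=-1, (5|7)=-1; sign (−1)^0·-1^2·-1^0 = +1.
(a,b)_41: α=0, u≡22; β=-2, v≡17 (mod 41); (22|41)=-1, (17|41)=-1; sign (−1)^0·-1^-2·-1^0 = +1.
(a,b)_11: α=1, u≡5; β=2, v≡7 (mod 11); (5|11)=+1, (7|11)=-1; sign (−1)^0·+1^2·-1^1 = -1.
(a,b)_∞: sgn(-150124909)=−, sgn(899)=+, so +1.
(a,b)_13: α=2, u≡10; β=2, v≡6 (mod 13); (10|13)=+1, (6|13)=-1; sign (−1)^0·+1^2·-1^2 = +1.
(a,b)_17: α=1, u≡11; β=2, v≡1 (mod 17); (11|17)=-1, (1|17)=+1; sign (−1)^0·-1^2·+1^1 = +1.
(-150124909, 899 / ℚ) ramifies at {2, 11}: a division algebra.

[2, 11]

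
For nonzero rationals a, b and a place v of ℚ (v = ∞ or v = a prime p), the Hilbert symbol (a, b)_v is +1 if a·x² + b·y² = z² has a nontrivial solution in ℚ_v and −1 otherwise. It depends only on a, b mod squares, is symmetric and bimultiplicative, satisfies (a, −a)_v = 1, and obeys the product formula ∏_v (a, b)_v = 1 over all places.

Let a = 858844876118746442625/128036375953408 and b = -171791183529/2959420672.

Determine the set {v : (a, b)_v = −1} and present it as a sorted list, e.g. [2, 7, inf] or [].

[5, 13]

(a, b) ≡ (146965, -13) mod (ℚ^×)²; places V = {2, 3, 5, 7, 13, 17, 19, 23, 41, 43, ∞}.
(a,b)_13: α=-3, u≡6; β=-1, v≡4 (mod 13); (6|13)=-1, (4|13)=+1; sign (−1)^0·-1^-1·+1^-3 = -1.
(a,b)_41: α=-2, u≡33; β=-2, v≡14 (mod 41); (33|41)=+1, (14|41)=-1; sign (−1)^0·+1^-2·-1^-2 = +1.
(a,b)_7: α=5, u≡2; β=2, v≡2 (mod 7); (2|7)=+1, (2|7)=+1; sign (−1)^0·+1^2·+1^5 = +1.
(a,b)_5: α=3, u≡2; β=0, v≡3 (mod 5); (2|5)=-1, (3|5)=-1; sign (−1)^0·-1^0·-1^3 = -1.
(a,b)_23: α=-2, u≡8; β=-2, v≡19 (mod 23); (8|23)=+1, (19|23)=-1; sign (−1)^0·+1^-2·-1^-2 = +1.
(a,b)_43: α=2, u≡5; β=2, v≡32 (mod 43); (5|43)=-1, (32|43)=-1; sign (−1)^0·-1^2·-1^2 = +1.
(a,b)_3: α=8, u≡1; β=8, v≡2 (mod 3); (1|3)=+1, (2|3)=-1; sign (−1)^0·+1^8·-1^8 = +1.
(a,b)_2: α=-16, β=-8; u≡5, v≡3 (mod 8); ε(u)ε(v)=0·1, αω(v)=-16·1, βω(u)=-8·1; sum ≡ 0  ⇒  +1.
(a,b)_19: α=3, u≡8; β=0, v≡9 (mod 19); (8|19)=-1, (9|19)=+1; sign (−1)^0·-1^0·+1^3 = +1.
(a,b)_∞: sgn(146965)=+, sgn(-13)=−, so +1.
(a,b)_17: α=3, u≡4; β=2, v≡9 (mod 17); (4|17)=+1, (9|17)=+1; sign (−1)^0·+1^2·+1^3 = +1.
(146965, -13 / ℚ) ramifies at {5, 13}: a division algebra.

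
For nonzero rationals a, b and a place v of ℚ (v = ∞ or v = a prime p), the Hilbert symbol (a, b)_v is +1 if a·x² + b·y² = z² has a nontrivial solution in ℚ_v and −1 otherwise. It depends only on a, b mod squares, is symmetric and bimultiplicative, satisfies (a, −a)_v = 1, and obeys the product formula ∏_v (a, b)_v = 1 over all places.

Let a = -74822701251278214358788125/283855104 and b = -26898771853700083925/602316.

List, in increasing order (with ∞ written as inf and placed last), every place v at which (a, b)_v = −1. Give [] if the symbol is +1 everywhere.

(a, b) ≡ (-36941, -583) mod (ℚ^×)²; places V = {2, 3, 5, 7, 11, 13, 17, 19, 29, 41, 53, ∞}.
(a,b)_13: α=-2, u≡2; β=-2, v≡5 (mod 13); (2|13)=-1, (5|13)=-1; sign (−1)^0·-1^-2·-1^-2 = +1.
(a,b)_53: α=5, u≡14; β=3, v≡46 (mod 53); (14|53)=-1, (46|53)=+1; sign (−1)^0·-1^3·+1^5 = -1.
(a,b)_7: α=4, u≡3; β=2, v≡3 (mod 7); (3|7)=-1, (3|7)=-1; sign (−1)^0·-1^2·-1^4 = +1.
(a,b)_∞: sgn(-36941)=−, sgn(-583)=−, so -1.
(a,b)_11: α=2, u≡7; β=-1, v≡8 (mod 11); (7|11)=-1, (8|11)=-1; sign (−1)^0·-1^-1·-1^2 = -1.
(a,b)_29: α=2, u≡4; β=2, v≡14 (mod 29); (4|29)=+1, (14|29)=-1; sign (−1)^0·+1^2·-1^2 = +1.
(a,b)_17: α=1, u≡11; β=2, v≡6 (mod 17); (11|17)=-1, (6|17)=-1; sign (−1)^0·-1^2·-1^1 = -1.
(a,b)_41: α=3, u≡5; β=2, v≡16 (mod 41); (5|41)=+1, (16|41)=+1; sign (−1)^0·+1^2·+1^3 = +1.
(a,b)_2: α=-8, β=-2; u≡3, v≡1 (mod 8); ε(u)ε(v)=1·0, αω(v)=-8·0, βω(u)=-2·1; sum ≡ 0  ⇒  +1.
(a,b)_5: α=4, u≡1; β=2, v≡3 (mod 5); (1|5)=+1, (3|5)=-1; sign (−1)^0·+1^2·-1^4 = +1.
(a,b)_3: α=-8, u≡1; β=-4, v≡2 (mod 3); (1|3)=+1, (2|3)=-1; sign (−1)^0·+1^-4·-1^-8 = +1.
(a,b)_19: α=0, u≡15; β=2, v≡1 (mod 19); (15|19)=-1, (1|19)=+1; sign (−1)^0·-1^2·+1^0 = +1.
Ram(-36941, -583) = {11, 17, 53, ∞}; no ℚ_11-point on the conic.

[11, 17, 53, inf]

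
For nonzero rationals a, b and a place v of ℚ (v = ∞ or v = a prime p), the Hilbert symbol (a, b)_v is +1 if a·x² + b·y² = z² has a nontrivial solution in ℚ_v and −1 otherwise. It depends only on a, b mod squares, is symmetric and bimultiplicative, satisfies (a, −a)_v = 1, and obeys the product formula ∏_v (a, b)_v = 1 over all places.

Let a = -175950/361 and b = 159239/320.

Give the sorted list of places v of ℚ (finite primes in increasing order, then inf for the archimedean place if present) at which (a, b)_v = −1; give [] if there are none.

[2, 5]

(a, b) ≡ (-782, 2755) mod (ℚ^×)²; places V = {2, 3, 5, 17, 19, 23, 29, ∞}.
(a,b)_19: α=-2, u≡9; β=1, v≡12 (mod 19); (9|19)=+1, (12|19)=-1; sign (−1)^0·+1^1·-1^-2 = +1.
(a,b)_3: α=2, u≡1; β=0, v≡1 (mod 3); (1|3)=+1, (1|3)=+1; sign (−1)^0·+1^0·+1^2 = +1.
(a,b)_17: α=1, u≡5; β=2, v≡9 (mod 17); (5|17)=-1, (9|17)=+1; sign (−1)^0·-1^2·+1^1 = +1.
(a,b)_2: α=1, β=-6; u≡1, v≡3 (mod 8); ε(u)ε(v)=0·1, αω(v)=1·1, βω(u)=-6·0; sum ≡ 1  ⇒  -1.
(a,b)_29: α=0, u≡24; β=1, v≡10 (mod 29); (24|29)=+1, (10|29)=-1; sign (−1)^0·+1^1·-1^0 = +1.
(a,b)_23: α=1, u≡2; β=0, v≡18 (mod 23); (2|23)=+1, (18|23)=+1; sign (−1)^0·+1^0·+1^1 = +1.
(a,b)_∞: sgn(-782)=−, sgn(2755)=+, so +1.
(a,b)_5: α=2, u≡2; β=-1, v≡1 (mod 5); (2|5)=-1, (1|5)=+1; sign (−1)^0·-1^-1·+1^2 = -1.
|Ram(-782, 2755)| = 2, even; anisotropic at {2, 5}.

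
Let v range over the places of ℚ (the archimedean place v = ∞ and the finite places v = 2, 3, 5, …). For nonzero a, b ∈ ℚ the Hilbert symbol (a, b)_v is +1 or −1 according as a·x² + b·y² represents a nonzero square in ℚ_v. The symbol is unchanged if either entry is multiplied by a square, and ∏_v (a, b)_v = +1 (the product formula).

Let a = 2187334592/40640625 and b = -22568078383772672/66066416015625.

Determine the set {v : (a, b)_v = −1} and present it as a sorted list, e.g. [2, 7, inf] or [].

[2, 53]

(a, b) ≡ (23, -53) mod (ℚ^×)²; places V = {2, 3, 5, 17, 23, 53, ∞}.
(a,b)_∞: sgn(23)=+, sgn(-53)=−, so +1.
(a,b)_3: α=-2, u≡2; β=-4, v≡1 (mod 3); (2|3)=-1, (1|3)=+1; sign (−1)^0·-1^-4·+1^-2 = +1.
(a,b)_23: α=3, u≡12; β=6, v≡16 (mod 23); (12|23)=+1, (16|23)=+1; sign (−1)^0·+1^6·+1^3 = +1.
(a,b)_53: α=2, u≡5; β=3, v≡16 (mod 53); (5|53)=-1, (16|53)=+1; sign (−1)^0·-1^3·+1^2 = -1.
(a,b)_2: α=6, β=10; u≡7, v≡3 (mod 8); ε(u)ε(v)=1·1, αω(v)=6·1, βω(u)=10·0; sum ≡ 1  ⇒  -1.
(a,b)_5: α=-6, u≡2; β=-10, v≡3 (mod 5); (2|5)=-1, (3|5)=-1; sign (−1)^0·-1^-10·-1^-6 = +1.
(a,b)_17: α=-2, u≡12; β=-4, v≡9 (mod 17); (12|17)=-1, (9|17)=+1; sign (−1)^0·-1^-4·+1^-2 = +1.
|Ram(23, -53)| = 2, even; anisotropic at {2, 53}.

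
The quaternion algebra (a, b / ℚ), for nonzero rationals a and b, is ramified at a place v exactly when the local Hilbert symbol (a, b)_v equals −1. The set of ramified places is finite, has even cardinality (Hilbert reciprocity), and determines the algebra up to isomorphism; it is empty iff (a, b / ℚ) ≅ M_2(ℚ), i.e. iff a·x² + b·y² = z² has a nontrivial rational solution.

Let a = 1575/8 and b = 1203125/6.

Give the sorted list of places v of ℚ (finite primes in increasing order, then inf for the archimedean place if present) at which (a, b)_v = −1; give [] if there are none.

[2, 3]

(a, b) ≡ (14, 462) mod (ℚ^×)²; places V = {2, 3, 5, 7, 11, ∞}.
(a,b)_7: α=1, u≡1; β=1, v≡3 (mod 7); (1|7)=+1, (3|7)=-1; sign (−1)^1·+1^1·-1^1 = +1.
(a,b)_3: α=2, u≡2; β=-1, v≡1 (mod 3); (2|3)=-1, (1|3)=+1; sign (−1)^0·-1^-1·+1^2 = -1.
(a,b)_2: α=-3, β=-1; u≡7, v≡7 (mod 8); ε(u)ε(v)=1·1, αω(v)=-3·0, βω(u)=-1·0; sum ≡ 1  ⇒  -1.
(a,b)_∞: sgn(14)=+, sgn(462)=+, so +1.
(a,b)_11: α=0, u≡3; β=1, v≡4 (mod 11); (3|11)=+1, (4|11)=+1; sign (−1)^0·+1^1·+1^0 = +1.
(a,b)_5: α=2, u≡1; β=6, v≡2 (mod 5); (1|5)=+1, (2|5)=-1; sign (−1)^0·+1^6·-1^2 = +1.
|Ram(14, 462)| = 2, even; anisotropic at {2, 3}.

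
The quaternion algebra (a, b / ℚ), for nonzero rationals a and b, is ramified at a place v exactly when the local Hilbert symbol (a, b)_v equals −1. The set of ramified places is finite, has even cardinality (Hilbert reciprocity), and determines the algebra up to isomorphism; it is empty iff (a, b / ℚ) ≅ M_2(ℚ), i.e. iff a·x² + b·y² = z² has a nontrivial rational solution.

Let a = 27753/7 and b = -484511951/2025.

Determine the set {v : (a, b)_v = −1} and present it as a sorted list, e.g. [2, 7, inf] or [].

[7, 11, 17, 19]

Mod squares: a ≡ 231, b ≡ -81719. Check v ∈ {∞, 2, 3, 5, 7, 11, 17, 19, 23, 29}.
v=23: a=23^0·(≡12), b=23^1·(≡9) mod 23; (12|23)=+1, (9|23)=+1; (−1)^{0·1·11}·(+1)^1·(+1)^0 = +1.
v=3: a=3^1·(≡2), b=3^-4·(≡1) mod 3; (2|3)=-1, (1|3)=+1; (−1)^{1·-4·1}·(-1)^-4·(+1)^1 = +1.
v=∞: 231 > 0 and -81719 < 0  ⇒  (a,b)_∞ = +1.
v=11: a=11^1·(≡10), b=11^3·(≡2) mod 11; (10|11)=-1, (2|11)=-1; (−1)^{1·3·5}·(-1)^3·(-1)^1 = -1.
v=17: a=17^0·(≡11), b=17^1·(≡9) mod 17; (11|17)=-1, (9|17)=+1; (−1)^{0·1·8}·(-1)^1·(+1)^0 = -1.
v=29: a=29^2·(≡13), b=29^0·(≡27) mod 29; (13|29)=+1, (27|29)=-1; (−1)^{2·0·14}·(+1)^0·(-1)^2 = +1.
v=5: a=5^0·(≡4), b=5^-2·(≡4) mod 5; (4|5)=+1, (4|5)=+1; (−1)^{0·-2·2}·(+1)^-2·(+1)^0 = +1.
v=19: a=19^0·(≡10), b=19^1·(≡8) mod 19; (10|19)=-1, (8|19)=-1; (−1)^{0·1·9}·(-1)^1·(-1)^0 = -1.
v=2: v_2(a)=0, v_2(b)=0; units ≡ 7, 1 (mod 8); ε·ε+αω+βω = 1·0+0·0+0·0 ≡ 0  ⇒  (a,b)_2 = +1.
v=7: a=7^-1·(≡5), b=7^2·(≡6) mod 7; (5|7)=-1, (6|7)=-1; (−1)^{-1·2·3}·(-1)^2·(-1)^-1 = -1.
Ram(231, -81719) = {7, 11, 17, 19}; no ℚ_7-point on the conic.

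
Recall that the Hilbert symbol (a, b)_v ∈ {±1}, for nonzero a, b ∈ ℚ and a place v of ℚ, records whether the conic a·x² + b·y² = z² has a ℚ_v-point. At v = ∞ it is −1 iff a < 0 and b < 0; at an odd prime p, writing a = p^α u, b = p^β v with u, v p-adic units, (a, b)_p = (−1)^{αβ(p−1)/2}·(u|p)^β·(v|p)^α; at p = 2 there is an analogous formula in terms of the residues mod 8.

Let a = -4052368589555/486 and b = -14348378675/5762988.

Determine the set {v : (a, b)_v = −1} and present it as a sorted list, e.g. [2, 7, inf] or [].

(a, b) ≡ (-72930, -969) mod (ℚ^×)²; places V = {2, 3, 5, 7, 11, 13, 17, 19, 31, 43, ∞}.
(a,b)_43: α=0, u≡21; β=2, v≡37 (mod 43); (21|43)=+1, (37|43)=-1; sign (−1)^0·+1^2·-1^0 = +1.
(a,b)_5: α=1, u≡4; β=2, v≡1 (mod 5); (4|5)=+1, (1|5)=+1; sign (−1)^0·+1^2·+1^1 = +1.
(a,b)_7: α=0, u≡5; β=-2, v≡4 (mod 7); (5|7)=-1, (4|7)=+1; sign (−1)^0·-1^-2·+1^0 = +1.
(a,b)_3: α=-5, u≡2; β=-5, v≡1 (mod 3); (2|3)=-1, (1|3)=+1; sign (−1)^1·-1^-5·+1^-5 = +1.
(a,b)_17: α=1, u≡5; β=1, v≡3 (mod 17); (5|17)=-1, (3|17)=-1; sign (−1)^0·-1^1·-1^1 = +1.
(a,b)_∞: sgn(-72930)=−, sgn(-969)=−, so -1.
(a,b)_2: α=-1, β=-2; u≡7, v≡7 (mod 8); ε(u)ε(v)=1·1, αω(v)=-1·0, βω(u)=-2·0; sum ≡ 1  ⇒  -1.
(a,b)_11: α=1, u≡3; β=-2, v≡2 (mod 11); (3|11)=+1, (2|11)=-1; sign (−1)^0·+1^-2·-1^1 = -1.
(a,b)_13: α=1, u≡2; β=0, v≡11 (mod 13); (2|13)=-1, (11|13)=-1; sign (−1)^0·-1^0·-1^1 = -1.
(a,b)_19: α=2, u≡17; β=1, v≡17 (mod 19); (17|19)=+1, (17|19)=+1; sign (−1)^0·+1^1·+1^2 = +1.
(a,b)_31: α=4, u≡6; β=2, v≡29 (mod 31); (6|31)=-1, (29|31)=-1; sign (−1)^0·-1^2·-1^4 = +1.
Ram(-72930, -969) = {2, 11, 13, ∞}; no ℚ_2-point on the conic.

[2, 11, 13, inf]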